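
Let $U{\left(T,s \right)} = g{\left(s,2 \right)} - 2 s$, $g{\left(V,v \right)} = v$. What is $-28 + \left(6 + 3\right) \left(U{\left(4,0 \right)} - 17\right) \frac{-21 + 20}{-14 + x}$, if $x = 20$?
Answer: $- \frac{11}{2} \approx -5.5$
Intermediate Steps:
$U{\left(T,s \right)} = 2 - 2 s$
$-28 + \left(6 + 3\right) \left(U{\left(4,0 \right)} - 17\right) \frac{-21 + 20}{-14 + x} = -28 + \left(6 + 3\right) \left(\left(2 - 0\right) - 17\right) \frac{-21 + 20}{-14 + 20} = -28 + 9 \left(\left(2 + 0\right) - 17\right) \left(- \frac{1}{6}\right) = -28 + 9 \left(2 - 17\right) \left(\left(-1\right) \frac{1}{6}\right) = -28 + 9 \left(-15\right) \left(- \frac{1}{6}\right) = -28 - - \frac{45}{2} = -28 + \frac{45}{2} = - \frac{11}{2}$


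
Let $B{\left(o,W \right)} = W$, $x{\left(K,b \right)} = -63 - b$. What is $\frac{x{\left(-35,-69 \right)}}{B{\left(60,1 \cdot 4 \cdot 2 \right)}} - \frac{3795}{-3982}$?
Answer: $\frac{1233}{724} \approx 1.703$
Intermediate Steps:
$\frac{x{\left(-35,-69 \right)}}{B{\left(60,1 \cdot 4 \cdot 2 \right)}} - \frac{3795}{-3982} = \frac{-63 - -69}{1 \cdot 4 \cdot 2} - \frac{3795}{-3982} = \frac{-63 + 69}{4 \cdot 2} - - \frac{345}{362} = \frac{6}{8} + \frac{345}{362} = 6 \cdot \frac{1}{8} + \frac{345}{362} = \frac{3}{4} + \frac{345}{362} = \frac{1233}{724}$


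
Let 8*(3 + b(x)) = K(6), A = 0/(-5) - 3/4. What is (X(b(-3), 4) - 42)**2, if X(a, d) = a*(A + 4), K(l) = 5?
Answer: 2531281/1024 ≈ 2472.0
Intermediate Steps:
A = -3/4 (A = 0*(-1/5) - 3*1/4 = 0 - 3/4 = -3/4 ≈ -0.75000)
b(x) = -19/8 (b(x) = -3 + (1/8)*5 = -3 + 5/8 = -19/8)
X(a, d) = 13*a/4 (X(a, d) = a*(-3/4 + 4) = a*(13/4) = 13*a/4)
(X(b(-3), 4) - 42)**2 = ((13/4)*(-19/8) - 42)**2 = (-247/32 - 42)**2 = (-1591/32)**2 = 2531281/1024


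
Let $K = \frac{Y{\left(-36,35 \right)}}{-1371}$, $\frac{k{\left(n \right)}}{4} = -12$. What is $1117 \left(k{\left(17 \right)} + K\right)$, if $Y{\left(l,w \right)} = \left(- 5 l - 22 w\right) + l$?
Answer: $- \frac{72808294}{1371} \approx -53106.0$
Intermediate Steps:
$Y{\left(l,w \right)} = - 22 w - 4 l$ ($Y{\left(l,w \right)} = \left(- 22 w - 5 l\right) + l = - 22 w - 4 l$)
$k{\left(n \right)} = -48$ ($k{\left(n \right)} = 4 \left(-12\right) = -48$)
$K = \frac{626}{1371}$ ($K = \frac{\left(-22\right) 35 - -144}{-1371} = \left(-770 + 144\right) \left(- \frac{1}{1371}\right) = \left(-626\right) \left(- \frac{1}{1371}\right) = \frac{626}{1371} \approx 0.4566$)
$1117 \left(k{\left(17 \right)} + K\right) = 1117 \left(-48 + \frac{626}{1371}\right) = 1117 \left(- \frac{65182}{1371}\right) = - \frac{72808294}{1371}$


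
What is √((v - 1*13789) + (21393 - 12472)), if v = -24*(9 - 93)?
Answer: 2*I*√713 ≈ 53.404*I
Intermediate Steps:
v = 2016 (v = -24*(-84) = 2016)
√((v - 1*13789) + (21393 - 12472)) = √((2016 - 1*13789) + (21393 - 12472)) = √((2016 - 13789) + 8921) = √(-11773 + 8921) = √(-2852) = 2*I*√713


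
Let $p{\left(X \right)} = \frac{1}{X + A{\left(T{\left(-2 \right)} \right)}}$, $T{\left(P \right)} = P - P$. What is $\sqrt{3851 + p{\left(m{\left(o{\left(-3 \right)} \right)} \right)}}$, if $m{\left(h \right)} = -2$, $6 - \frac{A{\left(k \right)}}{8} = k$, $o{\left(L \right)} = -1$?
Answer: $\frac{243 \sqrt{138}}{46} \approx 62.057$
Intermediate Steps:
$T{\left(P \right)} = 0$
$A{\left(k \right)} = 48 - 8 k$
$p{\left(X \right)} = \frac{1}{48 + X}$ ($p{\left(X \right)} = \frac{1}{X + \left(48 - 0\right)} = \frac{1}{X + \left(48 + 0\right)} = \frac{1}{X + 48} = \frac{1}{48 + X}$)
$\sqrt{3851 + p{\left(m{\left(o{\left(-3 \right)} \right)} \right)}} = \sqrt{3851 + \frac{1}{48 - 2}} = \sqrt{3851 + \frac{1}{46}} = \sqrt{\frac{177147}{46}} = \frac{243 \sqrt{138}}{46}$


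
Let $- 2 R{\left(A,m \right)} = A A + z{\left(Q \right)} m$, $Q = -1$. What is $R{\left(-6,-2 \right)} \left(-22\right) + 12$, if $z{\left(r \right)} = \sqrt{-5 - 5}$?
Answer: $408 - 22 i \sqrt{10} \approx 408.0 - 69.57 i$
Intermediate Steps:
$z{\left(r \right)} = i \sqrt{10}$ ($z{\left(r \right)} = \sqrt{-10} = i \sqrt{10}$)
$R{\left(A,m \right)} = - \frac{A^{2}}{2} - \frac{i m \sqrt{10}}{2}$ ($R{\left(A,m \right)} = - \frac{A A + i \sqrt{10} m}{2} = - \frac{A^{2} + i m \sqrt{10}}{2} = - \frac{A^{2}}{2} - \frac{i m \sqrt{10}}{2}$)
$R{\left(-6,-2 \right)} \left(-22\right) + 12 = \left(- \frac{\left(-6\right)^{2}}{2} - \frac{1}{2} i \left(-2\right) \sqrt{10}\right) \left(-22\right) + 12 = \left(\left(- \frac{1}{2}\right) 36 + i \sqrt{10}\right) \left(-22\right) + 12 = \left(-18 + i \sqrt{10}\right) \left(-22\right) + 12 = \left(396 - 22 i \sqrt{10}\right) + 12 = 408 - 22 i \sqrt{10}$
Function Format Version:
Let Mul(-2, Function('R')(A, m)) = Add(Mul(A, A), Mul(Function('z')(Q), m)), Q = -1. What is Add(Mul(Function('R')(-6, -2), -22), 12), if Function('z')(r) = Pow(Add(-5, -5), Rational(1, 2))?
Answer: Add(408, Mul(-22, I, Pow(10, Rational(1, 2)))) ≈ Add(408.00, Mul(-69.570, I))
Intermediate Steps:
Function('z')(r) = Mul(I, Pow(10, Rational(1, 2))) (Function('z')(r) = Pow(-10, Rational(1, 2)) = Mul(I, Pow(10, Rational(1, 2))))
Function('R')(A, m) = Add(Mul(Rational(-1, 2), Pow(A, 2)), Mul(Rational(-1, 2), I, m, Pow(10, Rational(1, 2)))) (Function('R')(A, m) = Mul(Rational(-1, 2), Add(Mul(A, A), Mul(Mul(I, Pow(10, Rational(1, 2))), m))) = Mul(Rational(-1, 2), Add(Pow(A, 2), Mul(I, m, Pow(10, Rational(1, 2))))) = Add(Mul(Rational(-1, 2), Pow(A, 2)), Mul(Rational(-1, 2), I, m, Pow(10, Rational(1, 2)))))
Add(Mul(Function('R')(-6, -2), -22), 12) = Add(Mul(Add(Mul(Rational(-1, 2), Pow(-6, 2)), Mul(Rational(-1, 2), I, -2, Pow(10, Rational(1, 2)))), -22), 12) = Add(Mul(Add(Mul(Rational(-1, 2), 36), Mul(I, Pow(10, Rational(1, 2)))), -22), 12) = Add(Mul(Add(-18, Mul(I, Pow(10, Rational(1, 2)))), -22), 12) = Add(Add(396, Mul(-22, I, Pow(10, Rational(1, 2)))), 12) = Add(408, Mul(-22, I, Pow(10, Rational(1, 2))))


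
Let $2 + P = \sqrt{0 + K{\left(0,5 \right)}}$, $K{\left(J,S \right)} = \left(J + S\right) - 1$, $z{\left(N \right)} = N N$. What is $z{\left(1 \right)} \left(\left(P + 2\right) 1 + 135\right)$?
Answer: $137$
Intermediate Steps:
$z{\left(N \right)} = N^{2}$
$K{\left(J,S \right)} = -1 + J + S$ ($K{\left(J,S \right)} = \left(J + S\right) + \left(-5 + 4\right) = \left(J + S\right) - 1 = -1 + J + S$)
$P = 0$ ($P = -2 + \sqrt{0 + \left(-1 + 0 + 5\right)} = -2 + \sqrt{0 + 4} = -2 + \sqrt{4} = -2 + 2 = 0$)
$z{\left(1 \right)} \left(\left(P + 2\right) 1 + 135\right) = 1^{2} \left(\left(0 + 2\right) 1 + 135\right) = 1 \left(2 \cdot 1 + 135\right) = 1 \left(2 + 135\right) = 1 \cdot 137 = 137$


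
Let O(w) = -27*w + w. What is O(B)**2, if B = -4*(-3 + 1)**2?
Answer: 173056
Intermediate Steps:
B = -16 (B = -4*(-2)**2 = -4*4 = -16)
O(w) = -26*w
O(B)**2 = (-26*(-16))**2 = 416**2 = 173056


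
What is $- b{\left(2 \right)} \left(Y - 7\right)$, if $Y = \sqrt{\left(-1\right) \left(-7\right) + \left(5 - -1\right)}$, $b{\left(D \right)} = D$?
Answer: $14 - 2 \sqrt{13} \approx 6.7889$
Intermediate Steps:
$Y = \sqrt{13}$ ($Y = \sqrt{7 + \left(5 + 1\right)} = \sqrt{7 + 6} = \sqrt{13} \approx 3.6056$)
$- b{\left(2 \right)} \left(Y - 7\right) = - 2 \left(\sqrt{13} - 7\right) = - 2 \left(-7 + \sqrt{13}\right) = - (-14 + 2 \sqrt{13}) = 14 - 2 \sqrt{13}$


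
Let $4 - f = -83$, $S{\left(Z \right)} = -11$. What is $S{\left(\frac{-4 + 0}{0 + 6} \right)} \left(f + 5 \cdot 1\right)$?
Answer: $-1012$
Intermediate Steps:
$f = 87$ ($f = 4 - -83 = 4 + 83 = 87$)
$S{\left(\frac{-4 + 0}{0 + 6} \right)} \left(f + 5 \cdot 1\right) = - 11 \left(87 + 5 \cdot 1\right) = - 11 \left(87 + 5\right) = \left(-11\right) 92 = -1012$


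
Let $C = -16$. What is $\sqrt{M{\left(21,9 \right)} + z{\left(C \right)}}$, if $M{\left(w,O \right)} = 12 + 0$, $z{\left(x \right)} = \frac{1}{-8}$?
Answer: $\frac{\sqrt{190}}{4} \approx 3.446$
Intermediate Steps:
$z{\left(x \right)} = - \frac{1}{8}$
$M{\left(w,O \right)} = 12$
$\sqrt{M{\left(21,9 \right)} + z{\left(C \right)}} = \sqrt{12 - \frac{1}{8}} = \sqrt{\frac{95}{8}} = \frac{\sqrt{190}}{4}$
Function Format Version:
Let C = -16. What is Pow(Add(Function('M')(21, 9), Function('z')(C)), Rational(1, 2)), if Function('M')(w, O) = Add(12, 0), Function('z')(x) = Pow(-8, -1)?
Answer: Mul(Rational(1, 4), Pow(190, Rational(1, 2))) ≈ 3.4460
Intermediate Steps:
Function('z')(x) = Rational(-1, 8)
Function('M')(w, O) = 12
Pow(Add(Function('M')(21, 9), Function('z')(C)), Rational(1, 2)) = Pow(Add(12, Rational(-1, 8)), Rational(1, 2)) = Pow(Rational(95, 8), Rational(1, 2)) = Mul(Rational(1, 4), Pow(190, Rational(1, 2)))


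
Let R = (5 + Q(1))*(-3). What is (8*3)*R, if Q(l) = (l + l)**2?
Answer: -648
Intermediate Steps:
Q(l) = 4*l**2 (Q(l) = (2*l)**2 = 4*l**2)
R = -27 (R = (5 + 4*1**2)*(-3) = (5 + 4*1)*(-3) = (5 + 4)*(-3) = 9*(-3) = -27)
(8*3)*R = (8*3)*(-27) = 24*(-27) = -648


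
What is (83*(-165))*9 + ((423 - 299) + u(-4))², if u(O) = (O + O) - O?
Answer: -108855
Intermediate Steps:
u(O) = O (u(O) = 2*O - O = O)
(83*(-165))*9 + ((423 - 299) + u(-4))² = (83*(-165))*9 + ((423 - 299) - 4)² = -13695*9 + (124 - 4)² = -123255 + 120² = -123255 + 14400 = -108855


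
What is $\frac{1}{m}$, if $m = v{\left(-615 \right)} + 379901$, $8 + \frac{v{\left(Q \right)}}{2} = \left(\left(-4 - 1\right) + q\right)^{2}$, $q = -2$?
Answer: $\frac{1}{379983} \approx 2.6317 \cdot 10^{-6}$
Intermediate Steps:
$v{\left(Q \right)} = 82$ ($v{\left(Q \right)} = -16 + 2 \left(\left(-4 - 1\right) - 2\right)^{2} = -16 + 2 \left(-5 - 2\right)^{2} = -16 + 2 \left(-7\right)^{2} = -16 + 2 \cdot 49 = -16 + 98 = 82$)
$m = 379983$ ($m = 82 + 379901 = 379983$)
$\frac{1}{m} = \frac{1}{379983}$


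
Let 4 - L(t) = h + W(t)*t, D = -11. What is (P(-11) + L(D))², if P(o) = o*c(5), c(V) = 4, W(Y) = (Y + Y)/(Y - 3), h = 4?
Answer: 34969/49 ≈ 713.65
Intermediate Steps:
W(Y) = 2*Y/(-3 + Y) (W(Y) = (2*Y)/(-3 + Y) = 2*Y/(-3 + Y))
L(t) = -2*t²/(-3 + t) (L(t) = 4 - (4 + (2*t/(-3 + t))*t) = 4 - (4 + 2*t²/(-3 + t)) = 4 + (-4 - 2*t²/(-3 + t)) = -2*t²/(-3 + t))
P(o) = 4*o (P(o) = o*4 = 4*o)
(P(-11) + L(D))² = (4*(-11) - 2*(-11)²/(-3 - 11))² = (-44 - 2*121/(-14))² = (-44 - 2*121*(-1/14))² = (-44 + 121/7)² = (-187/7)² = 34969/49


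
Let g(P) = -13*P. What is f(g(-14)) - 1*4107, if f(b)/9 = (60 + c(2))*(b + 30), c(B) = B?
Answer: 114189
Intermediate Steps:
f(b) = 16740 + 558*b (f(b) = 9*((60 + 2)*(b + 30)) = 9*(62*(30 + b)) = 9*(1860 + 62*b) = 16740 + 558*b)
f(g(-14)) - 1*4107 = (16740 + 558*(-13*(-14))) - 1*4107 = (16740 + 558*182) - 4107 = (16740 + 101556) - 4107 = 118296 - 4107 = 114189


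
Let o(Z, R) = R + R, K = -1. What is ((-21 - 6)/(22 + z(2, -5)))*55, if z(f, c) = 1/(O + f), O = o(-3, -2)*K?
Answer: -8910/133 ≈ -66.992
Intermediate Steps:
o(Z, R) = 2*R
O = 4 (O = (2*(-2))*(-1) = -4*(-1) = 4)
z(f, c) = 1/(4 + f)
((-21 - 6)/(22 + z(2, -5)))*55 = ((-21 - 6)/(22 + 1/(4 + 2)))*55 = -27/(22 + 1/6)*55 = -27/(22 + ⅙)*55 = -27/133/6*55 = -27*6/133*55 = -162/133*55 = -8910/133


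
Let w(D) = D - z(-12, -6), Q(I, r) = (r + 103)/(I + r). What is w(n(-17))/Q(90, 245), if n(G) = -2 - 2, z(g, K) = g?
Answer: 670/87 ≈ 7.7011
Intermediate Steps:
Q(I, r) = (103 + r)/(I + r)
n(G) = -4
w(D) = 12 + D (w(D) = D - 1*(-12) = D + 12 = 12 + D)
w(n(-17))/Q(90, 245) = (12 - 4)/(((103 + 245)/(90 + 245))) = 8/((348/335)) = 8/(((1/335)*348)) = 8/(348/335) = 8*(335/348) = 670/87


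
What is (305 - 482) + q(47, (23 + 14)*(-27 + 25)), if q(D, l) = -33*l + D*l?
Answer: -1213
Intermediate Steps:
(305 - 482) + q(47, (23 + 14)*(-27 + 25)) = (305 - 482) + ((23 + 14)*(-27 + 25))*(-33 + 47) = -177 + (37*(-2))*14 = -177 - 74*14 = -177 - 1036 = -1213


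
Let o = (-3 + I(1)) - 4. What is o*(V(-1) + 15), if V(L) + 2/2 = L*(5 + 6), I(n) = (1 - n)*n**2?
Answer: -21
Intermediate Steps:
I(n) = n**2*(1 - n)
V(L) = -1 + 11*L (V(L) = -1 + L*(5 + 6) = -1 + L*11 = -1 + 11*L)
o = -7 (o = (-3 + 1**2*(1 - 1*1)) - 4 = (-3 + 1*(1 - 1)) - 4 = (-3 + 1*0) - 4 = (-3 + 0) - 4 = -3 - 4 = -7)
o*(V(-1) + 15) = -7*((-1 + 11*(-1)) + 15) = -7*((-1 - 11) + 15) = -7*(-12 + 15) = -7*3 = -21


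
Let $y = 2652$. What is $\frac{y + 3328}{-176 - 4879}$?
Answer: $- \frac{1196}{1011} \approx -1.183$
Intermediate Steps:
$\frac{y + 3328}{-176 - 4879} = \frac{2652 + 3328}{-176 - 4879} = \frac{5980}{-5055} = 5980 \left(- \frac{1}{5055}\right) = - \frac{1196}{1011}$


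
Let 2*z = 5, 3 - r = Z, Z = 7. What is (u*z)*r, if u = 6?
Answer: -60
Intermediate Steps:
r = -4 (r = 3 - 1*7 = 3 - 7 = -4)
z = 5/2 (z = (½)*5 = 5/2 ≈ 2.5000)
(u*z)*r = (6*(5/2))*(-4) = 15*(-4) = -60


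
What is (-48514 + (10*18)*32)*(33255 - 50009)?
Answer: 716300516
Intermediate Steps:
(-48514 + (10*18)*32)*(33255 - 50009) = (-48514 + 180*32)*(-16754) = (-48514 + 5760)*(-16754) = -42754*(-16754) = 716300516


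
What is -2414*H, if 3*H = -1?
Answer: 2414/3 ≈ 804.67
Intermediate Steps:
H = -1/3 (H = (1/3)*(-1) = -1/3 ≈ -0.33333)
-2414*H = -2414*(-1/3) = 2414/3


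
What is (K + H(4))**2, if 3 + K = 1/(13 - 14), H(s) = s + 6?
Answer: 36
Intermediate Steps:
H(s) = 6 + s
K = -4 (K = -3 + 1/(13 - 14) = -3 + 1/(-1) = -3 - 1 = -4)
(K + H(4))**2 = (-4 + (6 + 4))**2 = (-4 + 10)**2 = 6**2 = 36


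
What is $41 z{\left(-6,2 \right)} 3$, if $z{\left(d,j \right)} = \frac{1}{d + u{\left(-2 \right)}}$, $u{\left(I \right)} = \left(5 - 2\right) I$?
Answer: $- \frac{41}{4} \approx -10.25$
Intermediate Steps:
$u{\left(I \right)} = 3 I$
$z{\left(d,j \right)} = \frac{1}{-6 + d}$ ($z{\left(d,j \right)} = \frac{1}{d + 3 \left(-2\right)} = \frac{1}{d - 6} = \frac{1}{-6 + d}$)
$41 z{\left(-6,2 \right)} 3 = \frac{41}{-6 - 6} \cdot 3 = \frac{41}{-12} \cdot 3 = 41 \left(- \frac{1}{12}\right) 3 = \left(- \frac{41}{12}\right) 3 = - \frac{41}{4}$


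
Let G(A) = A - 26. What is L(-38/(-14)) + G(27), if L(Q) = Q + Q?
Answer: 45/7 ≈ 6.4286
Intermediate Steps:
L(Q) = 2*Q
G(A) = -26 + A
L(-38/(-14)) + G(27) = 2*(-38/(-14)) + (-26 + 27) = 2*(-38*(-1/14)) + 1 = 2*(19/7) + 1 = 38/7 + 1 = 45/7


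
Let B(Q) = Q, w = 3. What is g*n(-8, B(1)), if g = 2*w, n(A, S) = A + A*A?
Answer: 336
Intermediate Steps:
n(A, S) = A + A²
g = 6 (g = 2*3 = 6)
g*n(-8, B(1)) = 6*(-8*(1 - 8)) = 6*(-8*(-7)) = 6*56 = 336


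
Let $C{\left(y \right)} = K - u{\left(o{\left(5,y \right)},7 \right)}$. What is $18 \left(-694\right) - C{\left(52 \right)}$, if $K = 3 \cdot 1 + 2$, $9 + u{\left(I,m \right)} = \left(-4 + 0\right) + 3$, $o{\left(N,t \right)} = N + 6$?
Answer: $-12507$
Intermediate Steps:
$o{\left(N,t \right)} = 6 + N$
$u{\left(I,m \right)} = -10$ ($u{\left(I,m \right)} = -9 + \left(\left(-4 + 0\right) + 3\right) = -9 + \left(-4 + 3\right) = -9 - 1 = -10$)
$K = 5$ ($K = 3 + 2 = 5$)
$C{\left(y \right)} = 15$ ($C{\left(y \right)} = 5 - -10 = 5 + 10 = 15$)
$18 \left(-694\right) - C{\left(52 \right)} = 18 \left(-694\right) - 15 = -12492 - 15 = -12507$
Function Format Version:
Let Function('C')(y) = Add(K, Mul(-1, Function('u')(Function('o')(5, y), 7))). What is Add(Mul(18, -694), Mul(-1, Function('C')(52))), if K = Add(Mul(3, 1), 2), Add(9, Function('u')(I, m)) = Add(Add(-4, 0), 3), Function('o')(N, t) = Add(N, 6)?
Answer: -12507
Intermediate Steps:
Function('o')(N, t) = Add(6, N)
Function('u')(I, m) = -10 (Function('u')(I, m) = Add(-9, Add(Add(-4, 0), 3)) = Add(-9, Add(-4, 3)) = Add(-9, -1) = -10)
K = 5 (K = Add(3, 2) = 5)
Function('C')(y) = 15 (Function('C')(y) = Add(5, Mul(-1, -10)) = Add(5, 10) = 15)
Add(Mul(18, -694), Mul(-1, Function('C')(52))) = Add(Mul(18, -694), Mul(-1, 15)) = Add(-12492, -15) = -12507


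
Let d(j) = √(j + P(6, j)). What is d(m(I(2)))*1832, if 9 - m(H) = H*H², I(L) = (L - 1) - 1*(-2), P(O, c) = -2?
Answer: 3664*I*√5 ≈ 8193.0*I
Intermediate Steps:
I(L) = 1 + L (I(L) = (-1 + L) + 2 = 1 + L)
m(H) = 9 - H³ (m(H) = 9 - H*H² = 9 - H³)
d(j) = √(-2 + j) (d(j) = √(j - 2) = √(-2 + j))
d(m(I(2)))*1832 = √(-2 + (9 - (1 + 2)³))*1832 = √(-2 + (9 - 1*3³))*1832 = √(-2 + (9 - 1*27))*1832 = √(-2 + (9 - 27))*1832 = √(-2 - 18)*1832 = √(-20)*1832 = (2*I*√5)*1832 = 3664*I*√5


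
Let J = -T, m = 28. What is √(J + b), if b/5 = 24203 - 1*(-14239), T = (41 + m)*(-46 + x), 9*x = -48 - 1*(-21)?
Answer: √195591 ≈ 442.26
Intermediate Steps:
x = -3 (x = (-48 - 1*(-21))/9 = (-48 + 21)/9 = (⅑)*(-27) = -3)
T = -3381 (T = (41 + 28)*(-46 - 3) = 69*(-49) = -3381)
b = 192210 (b = 5*(24203 - 1*(-14239)) = 5*(24203 + 14239) = 5*38442 = 192210)
J = 3381 (J = -1*(-3381) = 3381)
√(J + b) = √(3381 + 192210) = √195591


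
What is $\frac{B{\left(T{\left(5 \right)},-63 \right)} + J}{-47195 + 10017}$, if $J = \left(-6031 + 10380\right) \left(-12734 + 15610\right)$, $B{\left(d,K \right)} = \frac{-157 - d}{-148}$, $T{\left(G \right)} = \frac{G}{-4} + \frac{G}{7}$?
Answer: $- \frac{51832012637}{154065632} \approx -336.43$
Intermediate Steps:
$T{\left(G \right)} = - \frac{3 G}{28}$ ($T{\left(G \right)} = G \left(- \frac{1}{4}\right) + G \frac{1}{7} = - \frac{G}{4} + \frac{G}{7} = - \frac{3 G}{28}$)
$B{\left(d,K \right)} = \frac{157}{148} + \frac{d}{148}$ ($B{\left(d,K \right)} = \left(-157 - d\right) \left(- \frac{1}{148}\right) = \frac{157}{148} + \frac{d}{148}$)
$J = 12507724$ ($J = 4349 \cdot 2876 = 12507724$)
$\frac{B{\left(T{\left(5 \right)},-63 \right)} + J}{-47195 + 10017} = \frac{\left(\frac{157}{148} + \frac{\left(- \frac{3}{28}\right) 5}{148}\right) + 12507724}{-47195 + 10017} = \frac{\left(\frac{157}{148} + \frac{1}{148} \left(- \frac{15}{28}\right)\right) + 12507724}{-37178} = \left(\left(\frac{157}{148} - \frac{15}{4144}\right) + 12507724\right) \left(- \frac{1}{37178}\right) = \left(\frac{4381}{4144} + 12507724\right) \left(- \frac{1}{37178}\right) = \frac{51832012637}{4144} \left(- \frac{1}{37178}\right) = - \frac{51832012637}{154065632}$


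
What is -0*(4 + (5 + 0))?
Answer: 0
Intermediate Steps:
-0*(4 + (5 + 0)) = -0*(4 + 5) = -0*9 = -1119*0 = 0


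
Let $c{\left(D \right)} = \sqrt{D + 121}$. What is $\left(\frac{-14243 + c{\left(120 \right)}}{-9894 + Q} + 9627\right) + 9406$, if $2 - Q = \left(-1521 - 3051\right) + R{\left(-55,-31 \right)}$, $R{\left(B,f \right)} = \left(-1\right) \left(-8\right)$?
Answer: $\frac{101422067}{5328} - \frac{\sqrt{241}}{5328} \approx 19036.0$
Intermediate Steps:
$R{\left(B,f \right)} = 8$
$c{\left(D \right)} = \sqrt{121 + D}$
$Q = 4566$ ($Q = 2 - \left(\left(-1521 - 3051\right) + 8\right) = 2 - \left(-4572 + 8\right) = 2 - -4564 = 2 + 4564 = 4566$)
$\left(\frac{-14243 + c{\left(120 \right)}}{-9894 + Q} + 9627\right) + 9406 = \left(\frac{-14243 + \sqrt{121 + 120}}{-9894 + 4566} + 9627\right) + 9406 = \left(\frac{-14243 + \sqrt{241}}{-5328} + 9627\right) + 9406 = \left(\left(-14243 + \sqrt{241}\right) \left(- \frac{1}{5328}\right) + 9627\right) + 9406 = \left(\left(\frac{14243}{5328} - \frac{\sqrt{241}}{5328}\right) + 9627\right) + 9406 = \left(\frac{51306899}{5328} - \frac{\sqrt{241}}{5328}\right) + 9406 = \frac{101422067}{5328} - \frac{\sqrt{241}}{5328}$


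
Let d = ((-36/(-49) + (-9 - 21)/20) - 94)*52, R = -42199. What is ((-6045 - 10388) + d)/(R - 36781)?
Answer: 1046679/3870020 ≈ 0.27046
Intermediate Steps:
d = -241462/49 (d = ((-36*(-1/49) - 30*1/20) - 94)*52 = ((36/49 - 3/2) - 94)*52 = (-75/98 - 94)*52 = -9287/98*52 = -241462/49 ≈ -4927.8)
((-6045 - 10388) + d)/(R - 36781) = ((-6045 - 10388) - 241462/49)/(-42199 - 36781) = (-16433 - 241462/49)/(-78980) = -1046679/49*(-1/78980) = 1046679/3870020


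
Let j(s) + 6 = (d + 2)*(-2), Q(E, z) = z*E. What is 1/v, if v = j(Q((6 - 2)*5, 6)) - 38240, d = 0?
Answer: -1/38250 ≈ -2.6144e-5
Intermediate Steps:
Q(E, z) = E*z
j(s) = -10 (j(s) = -6 + (0 + 2)*(-2) = -6 + 2*(-2) = -6 - 4 = -10)
v = -38250 (v = -10 - 38240 = -38250)
1/v = 1/(-38250) = -1/38250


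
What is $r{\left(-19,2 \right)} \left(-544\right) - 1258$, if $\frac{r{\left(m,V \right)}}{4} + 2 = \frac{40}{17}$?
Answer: $-2026$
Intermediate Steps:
$r{\left(m,V \right)} = \frac{24}{17}$ ($r{\left(m,V \right)} = -8 + 4 \cdot \frac{40}{17} = -8 + \frac{160}{17} = \frac{24}{17}$)
$r{\left(-19,2 \right)} \left(-544\right) - 1258 = \frac{24}{17} \left(-544\right) - 1258 = -768 - 1258 = -2026$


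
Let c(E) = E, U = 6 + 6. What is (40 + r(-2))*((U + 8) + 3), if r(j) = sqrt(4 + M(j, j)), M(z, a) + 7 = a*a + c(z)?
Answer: 920 + 23*I ≈ 920.0 + 23.0*I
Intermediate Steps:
U = 12
M(z, a) = -7 + z + a**2 (M(z, a) = -7 + (a*a + z) = -7 + (a**2 + z) = -7 + (z + a**2) = -7 + z + a**2)
r(j) = sqrt(-3 + j + j**2) (r(j) = sqrt(4 + (-7 + j + j**2)) = sqrt(-3 + j + j**2))
(40 + r(-2))*((U + 8) + 3) = (40 + sqrt(-3 - 2 + (-2)**2))*((12 + 8) + 3) = (40 + sqrt(-3 - 2 + 4))*(20 + 3) = (40 + sqrt(-1))*23 = (40 + I)*23 = 920 + 23*I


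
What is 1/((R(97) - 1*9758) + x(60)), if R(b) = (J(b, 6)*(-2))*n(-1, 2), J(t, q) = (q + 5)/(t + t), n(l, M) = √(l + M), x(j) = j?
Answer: -97/940717 ≈ -0.00010311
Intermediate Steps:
n(l, M) = √(M + l)
J(t, q) = (5 + q)/(2*t) (J(t, q) = (5 + q)/((2*t)) = (5 + q)*(1/(2*t)) = (5 + q)/(2*t))
R(b) = -11/b (R(b) = (((5 + 6)/(2*b))*(-2))*√(2 - 1) = (((½)*11/b)*(-2))*√1 = ((11/(2*b))*(-2))*1 = -11/b*1 = -11/b)
1/((R(97) - 1*9758) + x(60)) = 1/((-11/97 - 1*9758) + 60) = 1/((-11*1/97 - 9758) + 60) = 1/((-11/97 - 9758) + 60) = 1/(-946537/97 + 60) = 1/(-940717/97) = -97/940717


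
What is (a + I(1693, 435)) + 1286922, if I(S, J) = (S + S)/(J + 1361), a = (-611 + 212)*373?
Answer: 1022011003/898 ≈ 1.1381e+6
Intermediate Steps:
a = -148827 (a = -399*373 = -148827)
I(S, J) = 2*S/(1361 + J) (I(S, J) = (2*S)/(1361 + J) = 2*S/(1361 + J))
(a + I(1693, 435)) + 1286922 = (-148827 + 2*1693/(1361 + 435)) + 1286922 = (-148827 + 2*1693/1796) + 1286922 = (-148827 + 2*1693*(1/1796)) + 1286922 = (-148827 + 1693/898) + 1286922 = -133644953/898 + 1286922 = 1022011003/898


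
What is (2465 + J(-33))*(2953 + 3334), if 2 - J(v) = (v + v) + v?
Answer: 16132442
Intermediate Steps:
J(v) = 2 - 3*v (J(v) = 2 - ((v + v) + v) = 2 - (2*v + v) = 2 - 3*v)
(2465 + J(-33))*(2953 + 3334) = (2465 + (2 - 3*(-33)))*(2953 + 3334) = (2465 + (2 + 99))*6287 = (2465 + 101)*6287 = 2566*6287 = 16132442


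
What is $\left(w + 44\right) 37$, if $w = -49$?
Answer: $-185$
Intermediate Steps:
$\left(w + 44\right) 37 = \left(-49 + 44\right) 37 = \left(-5\right) 37 = -185$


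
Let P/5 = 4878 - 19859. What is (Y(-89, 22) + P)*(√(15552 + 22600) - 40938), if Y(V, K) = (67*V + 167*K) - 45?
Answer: 3162010182 - 154478*√9538 ≈ 3.1469e+9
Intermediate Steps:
P = -74905 (P = 5*(4878 - 19859) = 5*(-14981) = -74905)
Y(V, K) = -45 + 67*V + 167*K
(Y(-89, 22) + P)*(√(15552 + 22600) - 40938) = ((-45 + 67*(-89) + 167*22) - 74905)*(√(15552 + 22600) - 40938) = ((-45 - 5963 + 3674) - 74905)*(√38152 - 40938) = (-2334 - 74905)*(2*√9538 - 40938) = -77239*(-40938 + 2*√9538) = 3162010182 - 154478*√9538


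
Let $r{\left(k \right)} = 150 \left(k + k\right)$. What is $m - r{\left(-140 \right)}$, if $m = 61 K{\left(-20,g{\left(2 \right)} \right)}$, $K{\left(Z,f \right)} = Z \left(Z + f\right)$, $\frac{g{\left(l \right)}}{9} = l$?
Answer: $44440$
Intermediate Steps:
$g{\left(l \right)} = 9 l$
$r{\left(k \right)} = 300 k$ ($r{\left(k \right)} = 150 \cdot 2 k = 300 k$)
$m = 2440$ ($m = 61 \left(- 20 \left(-20 + 9 \cdot 2\right)\right) = 61 \left(- 20 \left(-20 + 18\right)\right) = 61 \left(\left(-20\right) \left(-2\right)\right) = 61 \cdot 40 = 2440$)
$m - r{\left(-140 \right)} = 2440 - 300 \left(-140\right) = 2440 - -42000 = 2440 + 42000 = 44440$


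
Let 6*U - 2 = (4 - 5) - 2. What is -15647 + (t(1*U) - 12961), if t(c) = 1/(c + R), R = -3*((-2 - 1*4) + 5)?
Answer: -486330/17 ≈ -28608.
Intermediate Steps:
R = 3 (R = -3*((-2 - 4) + 5) = -3*(-6 + 5) = -3*(-1) = 3)
U = -⅙ (U = ⅓ + ((4 - 5) - 2)/6 = ⅓ + (-1 - 2)/6 = ⅓ + (⅙)*(-3) = ⅓ - ½ = -⅙ ≈ -0.16667)
t(c) = 1/(3 + c) (t(c) = 1/(c + 3) = 1/(3 + c))
-15647 + (t(1*U) - 12961) = -15647 + (1/(3 + 1*(-⅙)) - 12961) = -15647 + (1/(3 - ⅙) - 12961) = -15647 + (1/(17/6) - 12961) = -15647 + (6/17 - 12961) = -15647 - 220331/17 = -486330/17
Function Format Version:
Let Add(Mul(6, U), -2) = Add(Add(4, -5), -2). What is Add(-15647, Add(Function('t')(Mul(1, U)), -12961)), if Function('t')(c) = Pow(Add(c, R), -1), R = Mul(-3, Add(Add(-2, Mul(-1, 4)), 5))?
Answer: Rational(-486330, 17) ≈ -28608.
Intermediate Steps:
R = 3 (R = Mul(-3, Add(Add(-2, -4), 5)) = Mul(-3, Add(-6, 5)) = Mul(-3, -1) = 3)
U = Rational(-1, 6) (U = Add(Rational(1, 3), Mul(Rational(1, 6), Add(Add(4, -5), -2))) = Add(Rational(1, 3), Mul(Rational(1, 6), Add(-1, -2))) = Add(Rational(1, 3), Mul(Rational(1, 6), -3)) = Add(Rational(1, 3), Rational(-1, 2)) = Rational(-1, 6) ≈ -0.16667)
Function('t')(c) = Pow(Add(3, c), -1) (Function('t')(c) = Pow(Add(c, 3), -1) = Pow(Add(3, c), -1))
Add(-15647, Add(Function('t')(Mul(1, U)), -12961)) = Add(-15647, Add(Pow(Add(3, Mul(1, Rational(-1, 6))), -1), -12961)) = Add(-15647, Add(Pow(Add(3, Rational(-1, 6)), -1), -12961)) = Add(-15647, Add(Pow(Rational(17, 6), -1), -12961)) = Add(-15647, Add(Rational(6, 17), -12961)) = Add(-15647, Rational(-220331, 17)) = Rational(-486330, 17)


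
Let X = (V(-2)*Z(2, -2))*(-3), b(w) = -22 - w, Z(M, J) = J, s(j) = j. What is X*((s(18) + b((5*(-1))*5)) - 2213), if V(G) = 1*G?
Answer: 26304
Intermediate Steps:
V(G) = G
X = -12 (X = -2*(-2)*(-3) = 4*(-3) = -12)
X*((s(18) + b((5*(-1))*5)) - 2213) = -12*((18 + (-22 - 5*(-1)*5)) - 2213) = -12*((18 + (-22 - (-5)*5)) - 2213) = -12*((18 + (-22 - 1*(-25))) - 2213) = -12*((18 + (-22 + 25)) - 2213) = -12*((18 + 3) - 2213) = -12*(21 - 2213) = -12*(-2192) = 26304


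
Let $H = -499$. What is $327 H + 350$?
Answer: $-162823$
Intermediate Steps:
$327 H + 350 = 327 \left(-499\right) + 350 = -163173 + 350 = -162823$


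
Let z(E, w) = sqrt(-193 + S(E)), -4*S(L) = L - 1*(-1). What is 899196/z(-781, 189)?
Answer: 449598*sqrt(2) ≈ 6.3583e+5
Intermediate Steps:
S(L) = -1/4 - L/4 (S(L) = -(L - 1*(-1))/4 = -(L + 1)/4 = -(1 + L)/4 = -1/4 - L/4)
z(E, w) = sqrt(-773/4 - E/4) (z(E, w) = sqrt(-193 + (-1/4 - E/4)) = sqrt(-773/4 - E/4))
899196/z(-781, 189) = 899196/((sqrt(-773 - 1*(-781))/2)) = 899196/((sqrt(-773 + 781)/2)) = 899196/((sqrt(8)/2)) = 899196/(((2*sqrt(2))/2)) = 899196/(sqrt(2)) = 899196*(sqrt(2)/2) = 449598*sqrt(2)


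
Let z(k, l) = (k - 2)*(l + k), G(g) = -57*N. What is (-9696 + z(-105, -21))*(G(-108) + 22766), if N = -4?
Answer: 87055284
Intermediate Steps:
G(g) = 228 (G(g) = -57*(-4) = 228)
z(k, l) = (-2 + k)*(k + l)
(-9696 + z(-105, -21))*(G(-108) + 22766) = (-9696 + ((-105)**2 - 2*(-105) - 2*(-21) - 105*(-21)))*(228 + 22766) = (-9696 + (11025 + 210 + 42 + 2205))*22994 = (-9696 + 13482)*22994 = 3786*22994 = 87055284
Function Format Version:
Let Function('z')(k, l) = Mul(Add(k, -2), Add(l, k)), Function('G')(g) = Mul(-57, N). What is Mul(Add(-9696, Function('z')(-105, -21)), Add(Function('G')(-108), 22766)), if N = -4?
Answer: 87055284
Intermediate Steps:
Function('G')(g) = 228 (Function('G')(g) = Mul(-57, -4) = 228)
Function('z')(k, l) = Mul(Add(-2, k), Add(k, l))
Mul(Add(-9696, Function('z')(-105, -21)), Add(Function('G')(-108), 22766)) = Mul(Add(-9696, Add(Pow(-105, 2), Mul(-2, -105), Mul(-2, -21), Mul(-105, -21))), Add(228, 22766)) = Mul(Add(-9696, Add(11025, 210, 42, 2205)), 22994) = Mul(Add(-9696, 13482), 22994) = Mul(3786, 22994) = 87055284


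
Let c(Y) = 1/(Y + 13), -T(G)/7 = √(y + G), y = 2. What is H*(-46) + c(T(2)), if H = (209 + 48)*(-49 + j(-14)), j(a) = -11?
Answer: 709319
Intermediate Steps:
H = -15420 (H = (209 + 48)*(-49 - 11) = 257*(-60) = -15420)
T(G) = -7*√(2 + G)
c(Y) = 1/(13 + Y)
H*(-46) + c(T(2)) = -15420*(-46) + 1/(13 - 7*√(2 + 2)) = 709320 + 1/(13 - 7*√4) = 709320 + 1/(13 - 7*2) = 709320 + 1/(13 - 14) = 709320 + 1/(-1) = 709320 - 1 = 709319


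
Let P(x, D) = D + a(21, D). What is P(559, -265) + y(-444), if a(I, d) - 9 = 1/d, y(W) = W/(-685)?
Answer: -1854137/7261 ≈ -255.36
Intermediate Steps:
y(W) = -W/685 (y(W) = W*(-1/685) = -W/685)
a(I, d) = 9 + 1/d
P(x, D) = 9 + D + 1/D (P(x, D) = D + (9 + 1/D) = 9 + D + 1/D)
P(559, -265) + y(-444) = (9 - 265 + 1/(-265)) - 1/685*(-444) = (9 - 265 - 1/265) + 444/685 = -67841/265 + 444/685 = -1854137/7261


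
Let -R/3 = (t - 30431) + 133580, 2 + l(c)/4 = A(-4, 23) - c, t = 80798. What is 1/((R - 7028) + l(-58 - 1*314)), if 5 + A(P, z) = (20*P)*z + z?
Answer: -1/564677 ≈ -1.7709e-6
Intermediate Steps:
A(P, z) = -5 + z + 20*P*z (A(P, z) = -5 + ((20*P)*z + z) = -5 + (20*P*z + z) = -5 + (z + 20*P*z) = -5 + z + 20*P*z)
l(c) = -7296 - 4*c (l(c) = -8 + 4*((-5 + 23 + 20*(-4)*23) - c) = -8 + 4*((-5 + 23 - 1840) - c) = -8 + 4*(-1822 - c) = -8 + (-7288 - 4*c) = -7296 - 4*c)
R = -551841 (R = -3*((80798 - 30431) + 133580) = -3*(50367 + 133580) = -3*183947 = -551841)
1/((R - 7028) + l(-58 - 1*314)) = 1/((-551841 - 7028) + (-7296 - 4*(-58 - 1*314))) = 1/(-558869 + (-7296 - 4*(-58 - 314))) = 1/(-558869 + (-7296 - 4*(-372))) = 1/(-558869 + (-7296 + 1488)) = 1/(-558869 - 5808) = 1/(-564677) = -1/564677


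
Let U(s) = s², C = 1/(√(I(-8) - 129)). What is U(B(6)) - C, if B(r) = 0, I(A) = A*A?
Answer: I*√65/65 ≈ 0.12403*I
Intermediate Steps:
I(A) = A²
C = -I*√65/65 (C = 1/(√((-8)² - 129)) = 1/(√(64 - 129)) = 1/(√(-65)) = 1/(I*√65) = -I*√65/65 ≈ -0.12403*I)
U(B(6)) - C = 0² - (-1)*I*√65/65 = 0 + I*√65/65 = I*√65/65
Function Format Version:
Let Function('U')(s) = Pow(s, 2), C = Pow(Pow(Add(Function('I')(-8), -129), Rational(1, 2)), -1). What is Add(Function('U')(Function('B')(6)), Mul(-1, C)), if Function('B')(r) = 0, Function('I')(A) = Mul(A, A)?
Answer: Mul(Rational(1, 65), I, Pow(65, Rational(1, 2))) ≈ Mul(0.12403, I)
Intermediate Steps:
Function('I')(A) = Pow(A, 2)
C = Mul(Rational(-1, 65), I, Pow(65, Rational(1, 2))) (C = Pow(Pow(Add(Pow(-8, 2), -129), Rational(1, 2)), -1) = Pow(Pow(Add(64, -129), Rational(1, 2)), -1) = Pow(Pow(-65, Rational(1, 2)), -1) = Pow(Mul(I, Pow(65, Rational(1, 2))), -1) = Mul(Rational(-1, 65), I, Pow(65, Rational(1, 2))) ≈ Mul(-0.12403, I))
Add(Function('U')(Function('B')(6)), Mul(-1, C)) = Add(Pow(0, 2), Mul(-1, Mul(Rational(-1, 65), I, Pow(65, Rational(1, 2))))) = Add(0, Mul(Rational(1, 65), I, Pow(65, Rational(1, 2)))) = Mul(Rational(1, 65), I, Pow(65, Rational(1, 2)))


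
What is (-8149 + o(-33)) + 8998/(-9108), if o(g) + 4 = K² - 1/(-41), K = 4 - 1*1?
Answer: -138252611/16974 ≈ -8145.0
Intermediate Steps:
K = 3 (K = 4 - 1 = 3)
o(g) = 206/41 (o(g) = -4 + (3² - 1/(-41)) = -4 + (9 - 1*(-1/41)) = -4 + (9 + 1/41) = -4 + 370/41 = 206/41)
(-8149 + o(-33)) + 8998/(-9108) = (-8149 + 206/41) + 8998/(-9108) = -333903/41 + 8998*(-1/9108) = -333903/41 - 409/414 = -138252611/16974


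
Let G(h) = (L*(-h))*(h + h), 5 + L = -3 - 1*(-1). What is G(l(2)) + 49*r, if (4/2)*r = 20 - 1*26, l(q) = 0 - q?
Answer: -91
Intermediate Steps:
l(q) = -q
L = -7 (L = -5 + (-3 - 1*(-1)) = -5 + (-3 + 1) = -5 - 2 = -7)
G(h) = 14*h² (G(h) = (-(-7)*h)*(h + h) = (7*h)*(2*h) = 14*h²)
r = -3 (r = (20 - 1*26)/2 = (20 - 26)/2 = (½)*(-6) = -3)
G(l(2)) + 49*r = 14*(-1*2)² + 49*(-3) = 14*(-2)² - 147 = 14*4 - 147 = 56 - 147 = -91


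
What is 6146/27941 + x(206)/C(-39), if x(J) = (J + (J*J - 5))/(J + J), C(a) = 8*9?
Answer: 1373635361/828841824 ≈ 1.6573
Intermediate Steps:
C(a) = 72
x(J) = (-5 + J + J**2)/(2*J) (x(J) = (J + (J**2 - 5))/((2*J)) = (J + (-5 + J**2))*(1/(2*J)) = (-5 + J + J**2)*(1/(2*J)) = (-5 + J + J**2)/(2*J))
6146/27941 + x(206)/C(-39) = 6146/27941 + ((1/2)*(-5 + 206*(1 + 206))/206)/72 = 6146*(1/27941) + ((1/2)*(1/206)*(-5 + 206*207))*(1/72) = 6146/27941 + ((1/2)*(1/206)*(-5 + 42642))*(1/72) = 6146/27941 + ((1/2)*(1/206)*42637)*(1/72) = 6146/27941 + (42637/412)*(1/72) = 6146/27941 + 42637/29664 = 1373635361/828841824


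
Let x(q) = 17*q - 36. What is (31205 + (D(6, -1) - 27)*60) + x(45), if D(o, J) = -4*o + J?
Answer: 28814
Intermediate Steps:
D(o, J) = J - 4*o
x(q) = -36 + 17*q
(31205 + (D(6, -1) - 27)*60) + x(45) = (31205 + ((-1 - 4*6) - 27)*60) + (-36 + 17*45) = (31205 + ((-1 - 24) - 27)*60) + (-36 + 765) = (31205 + (-25 - 27)*60) + 729 = (31205 - 52*60) + 729 = (31205 - 3120) + 729 = 28085 + 729 = 28814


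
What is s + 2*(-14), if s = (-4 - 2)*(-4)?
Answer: -4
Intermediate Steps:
s = 24 (s = -6*(-4) = 24)
s + 2*(-14) = 24 + 2*(-14) = 24 - 28 = -4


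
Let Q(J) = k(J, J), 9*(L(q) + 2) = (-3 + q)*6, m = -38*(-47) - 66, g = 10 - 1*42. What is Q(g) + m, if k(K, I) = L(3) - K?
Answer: 1750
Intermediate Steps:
g = -32 (g = 10 - 42 = -32)
m = 1720 (m = 1786 - 66 = 1720)
L(q) = -4 + 2*q/3 (L(q) = -2 + ((-3 + q)*6)/9 = -2 + (-18 + 6*q)/9 = -2 + (-2 + 2*q/3) = -4 + 2*q/3)
k(K, I) = -2 - K (k(K, I) = (-4 + (⅔)*3) - K = (-4 + 2) - K = -2 - K)
Q(J) = -2 - J
Q(g) + m = (-2 - 1*(-32)) + 1720 = (-2 + 32) + 1720 = 30 + 1720 = 1750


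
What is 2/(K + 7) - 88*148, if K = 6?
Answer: -169310/13 ≈ -13024.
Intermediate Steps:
2/(K + 7) - 88*148 = 2/(6 + 7) - 88*148 = 2/13 - 13024 = -169310/13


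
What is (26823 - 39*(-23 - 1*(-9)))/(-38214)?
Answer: -3041/4246 ≈ -0.71620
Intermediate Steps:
(26823 - 39*(-23 - 1*(-9)))/(-38214) = (26823 - 39*(-23 + 9))*(-1/38214) = (26823 - 39*(-14))*(-1/38214) = (26823 - 1*(-546))*(-1/38214) = (26823 + 546)*(-1/38214) = 27369*(-1/38214) = -3041/4246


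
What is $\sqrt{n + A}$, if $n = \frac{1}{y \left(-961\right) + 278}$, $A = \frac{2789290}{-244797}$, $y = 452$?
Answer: $\frac{i \sqrt{291762065985576438486}}{5060233758} \approx 3.3755 i$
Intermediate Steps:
$A = - \frac{398470}{34971}$ ($A = 2789290 \left(- \frac{1}{244797}\right) = - \frac{398470}{34971} \approx -11.394$)
$n = - \frac{1}{434094}$ ($n = \frac{1}{452 \left(-961\right) + 278} = \frac{1}{-434372 + 278} = \frac{1}{-434094} = - \frac{1}{434094} \approx -2.3036 \cdot 10^{-6}$)
$\sqrt{n + A} = \sqrt{- \frac{1}{434094} - \frac{398470}{34971}} = \sqrt{- \frac{57657823717}{5060233758}} = \frac{i \sqrt{291762065985576438486}}{5060233758}$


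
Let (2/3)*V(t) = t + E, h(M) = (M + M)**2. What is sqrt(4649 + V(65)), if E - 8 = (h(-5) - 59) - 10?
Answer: 31*sqrt(5) ≈ 69.318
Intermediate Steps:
h(M) = 4*M**2 (h(M) = (2*M)**2 = 4*M**2)
E = 39 (E = 8 + ((4*(-5)**2 - 59) - 10) = 8 + ((4*25 - 59) - 10) = 8 + ((100 - 59) - 10) = 8 + (41 - 10) = 8 + 31 = 39)
V(t) = 117/2 + 3*t/2 (V(t) = 3*(t + 39)/2 = 3*(39 + t)/2 = 117/2 + 3*t/2)
sqrt(4649 + V(65)) = sqrt(4649 + (117/2 + (3/2)*65)) = sqrt(4649 + (117/2 + 195/2)) = sqrt(4649 + 156) = sqrt(4805) = 31*sqrt(5)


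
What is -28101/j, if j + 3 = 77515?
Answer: -28101/77512 ≈ -0.36254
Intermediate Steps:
j = 77512 (j = -3 + 77515 = 77512)
-28101/j = -28101/77512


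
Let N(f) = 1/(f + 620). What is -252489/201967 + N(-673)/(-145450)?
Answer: -1946399625683/1556933307950 ≈ -1.2501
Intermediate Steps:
N(f) = 1/(620 + f)
-252489/201967 + N(-673)/(-145450) = -252489/201967 + 1/((620 - 673)*(-145450)) = -252489*1/201967 - 1/145450/(-53) = -252489/201967 - 1/53*(-1/145450) = -252489/201967 + 1/7708850 = -1946399625683/1556933307950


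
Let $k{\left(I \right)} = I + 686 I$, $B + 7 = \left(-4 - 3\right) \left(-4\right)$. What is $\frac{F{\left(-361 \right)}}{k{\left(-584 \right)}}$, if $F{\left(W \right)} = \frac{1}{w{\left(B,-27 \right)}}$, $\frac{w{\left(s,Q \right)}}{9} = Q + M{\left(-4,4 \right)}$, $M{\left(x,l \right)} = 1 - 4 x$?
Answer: $\frac{1}{36108720} \approx 2.7694 \cdot 10^{-8}$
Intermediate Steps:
$B = 21$ ($B = -7 + \left(-4 - 3\right) \left(-4\right) = -7 - -28 = -7 + 28 = 21$)
$w{\left(s,Q \right)} = 153 + 9 Q$ ($w{\left(s,Q \right)} = 9 \left(Q + \left(1 - -16\right)\right) = 9 \left(Q + \left(1 + 16\right)\right) = 9 \left(Q + 17\right) = 9 \left(17 + Q\right) = 153 + 9 Q$)
$k{\left(I \right)} = 687 I$
$F{\left(W \right)} = - \frac{1}{90}$ ($F{\left(W \right)} = \frac{1}{153 + 9 \left(-27\right)} = \frac{1}{153 - 243} = \frac{1}{-90} = - \frac{1}{90}$)
$\frac{F{\left(-361 \right)}}{k{\left(-584 \right)}} = - \frac{1}{90 \cdot 687 \left(-584\right)} = - \frac{1}{90 \left(-401208\right)} = \left(- \frac{1}{90}\right) \left(- \frac{1}{401208}\right) = \frac{1}{36108720}$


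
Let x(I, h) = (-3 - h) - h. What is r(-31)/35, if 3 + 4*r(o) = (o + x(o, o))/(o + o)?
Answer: -107/4340 ≈ -0.024654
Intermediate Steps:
x(I, h) = -3 - 2*h
r(o) = -3/4 + (-3 - o)/(8*o) (r(o) = -3/4 + ((o + (-3 - 2*o))/(o + o))/4 = -3/4 + ((-3 - o)/((2*o)))/4 = -3/4 + ((-3 - o)*(1/(2*o)))/4 = -3/4 + ((-3 - o)/(2*o))/4 = -3/4 + (-3 - o)/(8*o))
r(-31)/35 = ((1/8)*(-3 - 7*(-31))/(-31))/35 = ((1/8)*(-1/31)*(-3 + 217))*(1/35) = ((1/8)*(-1/31)*214)*(1/35) = -107/124*1/35 = -107/4340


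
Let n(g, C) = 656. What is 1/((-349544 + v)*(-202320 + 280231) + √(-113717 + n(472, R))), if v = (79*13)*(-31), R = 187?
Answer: -761891669/22638677696372619778 - I*√669/67916033089117859334 ≈ -3.3654e-11 - 3.8084e-19*I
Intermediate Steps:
v = -31837 (v = 1027*(-31) = -31837)
1/((-349544 + v)*(-202320 + 280231) + √(-113717 + n(472, R))) = 1/((-349544 - 31837)*(-202320 + 280231) + √(-113717 + 656)) = 1/(-381381*77911 + √(-113061)) = 1/(-29713775091 + 13*I*√669)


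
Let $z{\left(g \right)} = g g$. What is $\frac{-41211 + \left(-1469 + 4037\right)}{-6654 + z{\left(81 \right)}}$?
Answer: $\frac{12881}{31} \approx 415.52$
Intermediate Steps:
$z{\left(g \right)} = g^{2}$
$\frac{-41211 + \left(-1469 + 4037\right)}{-6654 + z{\left(81 \right)}} = \frac{-41211 + \left(-1469 + 4037\right)}{-6654 + 81^{2}} = \frac{-41211 + 2568}{-6654 + 6561} = - \frac{38643}{-93} = \left(-38643\right) \left(- \frac{1}{93}\right) = \frac{12881}{31}$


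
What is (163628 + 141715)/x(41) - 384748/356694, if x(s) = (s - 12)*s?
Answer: 4171405795/16311891 ≈ 255.73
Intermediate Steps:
x(s) = s*(-12 + s) (x(s) = (-12 + s)*s = s*(-12 + s))
(163628 + 141715)/x(41) - 384748/356694 = (163628 + 141715)/((41*(-12 + 41))) - 384748/356694 = 305343/((41*29)) - 384748*1/356694 = 305343/1189 - 14798/13719 = 4171405795/16311891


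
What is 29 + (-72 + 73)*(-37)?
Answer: -8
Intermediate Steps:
29 + (-72 + 73)*(-37) = 29 + 1*(-37) = 29 - 37 = -8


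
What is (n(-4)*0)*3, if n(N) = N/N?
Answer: 0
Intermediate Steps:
n(N) = 1
(n(-4)*0)*3 = (1*0)*3 = 0*3 = 0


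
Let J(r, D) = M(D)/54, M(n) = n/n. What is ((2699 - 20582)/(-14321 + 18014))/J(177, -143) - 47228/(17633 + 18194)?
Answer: -11590634006/44103037 ≈ -262.81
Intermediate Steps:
M(n) = 1
J(r, D) = 1/54
((2699 - 20582)/(-14321 + 18014))/J(177, -143) - 47228/(17633 + 18194) = ((2699 - 20582)/(-14321 + 18014))/(1/54) - 47228/(17633 + 18194) = -17883/3693*54 - 47228/35827 = -17883*1/3693*54 - 47228*1/35827 = -5961/1231*54 - 47228/35827 = -321894/1231 - 47228/35827 = -11590634006/44103037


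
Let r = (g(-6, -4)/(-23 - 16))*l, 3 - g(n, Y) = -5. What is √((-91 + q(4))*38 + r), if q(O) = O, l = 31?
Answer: I*√5038098/39 ≈ 57.553*I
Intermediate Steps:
g(n, Y) = 8 (g(n, Y) = 3 - 1*(-5) = 3 + 5 = 8)
r = -248/39 (r = (8/(-23 - 16))*31 = (8/(-39))*31 = (8*(-1/39))*31 = -8/39*31 = -248/39 ≈ -6.3590)
√((-91 + q(4))*38 + r) = √((-91 + 4)*38 - 248/39) = √(-87*38 - 248/39) = √(-3306 - 248/39) = √(-129182/39) = I*√5038098/39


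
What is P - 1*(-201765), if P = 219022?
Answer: 420787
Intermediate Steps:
P - 1*(-201765) = 219022 - 1*(-201765) = 219022 + 201765 = 420787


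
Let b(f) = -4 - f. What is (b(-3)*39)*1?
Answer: -39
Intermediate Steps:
(b(-3)*39)*1 = ((-4 - 1*(-3))*39)*1 = ((-4 + 3)*39)*1 = -1*39*1 = -39*1 = -39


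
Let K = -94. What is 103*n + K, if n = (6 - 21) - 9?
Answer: -2566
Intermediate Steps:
n = -24 (n = -15 - 9 = -24)
103*n + K = 103*(-24) - 94 = -2472 - 94 = -2566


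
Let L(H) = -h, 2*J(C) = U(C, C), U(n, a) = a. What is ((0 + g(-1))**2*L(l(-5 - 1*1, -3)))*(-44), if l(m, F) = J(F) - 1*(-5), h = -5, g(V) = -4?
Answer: -3520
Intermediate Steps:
J(C) = C/2
l(m, F) = 5 + F/2 (l(m, F) = F/2 - 1*(-5) = F/2 + 5 = 5 + F/2)
L(H) = 5 (L(H) = -1*(-5) = 5)
((0 + g(-1))**2*L(l(-5 - 1*1, -3)))*(-44) = ((0 - 4)**2*5)*(-44) = ((-4)**2*5)*(-44) = (16*5)*(-44) = 80*(-44) = -3520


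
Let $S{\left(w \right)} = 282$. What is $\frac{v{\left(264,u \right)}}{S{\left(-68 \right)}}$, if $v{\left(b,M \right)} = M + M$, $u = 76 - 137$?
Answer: $- \frac{61}{141} \approx -0.43262$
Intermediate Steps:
$u = -61$ ($u = 76 - 137 = -61$)
$v{\left(b,M \right)} = 2 M$
$\frac{v{\left(264,u \right)}}{S{\left(-68 \right)}} = \frac{2 \left(-61\right)}{282} = \left(-122\right) \frac{1}{282} = - \frac{61}{141}$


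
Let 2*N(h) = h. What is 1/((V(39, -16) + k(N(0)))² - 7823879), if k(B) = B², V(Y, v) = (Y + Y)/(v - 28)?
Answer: -484/3786755915 ≈ -1.2781e-7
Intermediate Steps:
V(Y, v) = 2*Y/(-28 + v) (V(Y, v) = (2*Y)/(-28 + v) = 2*Y/(-28 + v))
N(h) = h/2
1/((V(39, -16) + k(N(0)))² - 7823879) = 1/((2*39/(-28 - 16) + ((½)*0)²)² - 7823879) = 1/((2*39/(-44) + 0²)² - 7823879) = 1/((2*39*(-1/44) + 0)² - 7823879) = 1/((-39/22 + 0)² - 7823879) = 1/((-39/22)² - 7823879) = 1/(1521/484 - 7823879) = 1/(-3786755915/484) = -484/3786755915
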